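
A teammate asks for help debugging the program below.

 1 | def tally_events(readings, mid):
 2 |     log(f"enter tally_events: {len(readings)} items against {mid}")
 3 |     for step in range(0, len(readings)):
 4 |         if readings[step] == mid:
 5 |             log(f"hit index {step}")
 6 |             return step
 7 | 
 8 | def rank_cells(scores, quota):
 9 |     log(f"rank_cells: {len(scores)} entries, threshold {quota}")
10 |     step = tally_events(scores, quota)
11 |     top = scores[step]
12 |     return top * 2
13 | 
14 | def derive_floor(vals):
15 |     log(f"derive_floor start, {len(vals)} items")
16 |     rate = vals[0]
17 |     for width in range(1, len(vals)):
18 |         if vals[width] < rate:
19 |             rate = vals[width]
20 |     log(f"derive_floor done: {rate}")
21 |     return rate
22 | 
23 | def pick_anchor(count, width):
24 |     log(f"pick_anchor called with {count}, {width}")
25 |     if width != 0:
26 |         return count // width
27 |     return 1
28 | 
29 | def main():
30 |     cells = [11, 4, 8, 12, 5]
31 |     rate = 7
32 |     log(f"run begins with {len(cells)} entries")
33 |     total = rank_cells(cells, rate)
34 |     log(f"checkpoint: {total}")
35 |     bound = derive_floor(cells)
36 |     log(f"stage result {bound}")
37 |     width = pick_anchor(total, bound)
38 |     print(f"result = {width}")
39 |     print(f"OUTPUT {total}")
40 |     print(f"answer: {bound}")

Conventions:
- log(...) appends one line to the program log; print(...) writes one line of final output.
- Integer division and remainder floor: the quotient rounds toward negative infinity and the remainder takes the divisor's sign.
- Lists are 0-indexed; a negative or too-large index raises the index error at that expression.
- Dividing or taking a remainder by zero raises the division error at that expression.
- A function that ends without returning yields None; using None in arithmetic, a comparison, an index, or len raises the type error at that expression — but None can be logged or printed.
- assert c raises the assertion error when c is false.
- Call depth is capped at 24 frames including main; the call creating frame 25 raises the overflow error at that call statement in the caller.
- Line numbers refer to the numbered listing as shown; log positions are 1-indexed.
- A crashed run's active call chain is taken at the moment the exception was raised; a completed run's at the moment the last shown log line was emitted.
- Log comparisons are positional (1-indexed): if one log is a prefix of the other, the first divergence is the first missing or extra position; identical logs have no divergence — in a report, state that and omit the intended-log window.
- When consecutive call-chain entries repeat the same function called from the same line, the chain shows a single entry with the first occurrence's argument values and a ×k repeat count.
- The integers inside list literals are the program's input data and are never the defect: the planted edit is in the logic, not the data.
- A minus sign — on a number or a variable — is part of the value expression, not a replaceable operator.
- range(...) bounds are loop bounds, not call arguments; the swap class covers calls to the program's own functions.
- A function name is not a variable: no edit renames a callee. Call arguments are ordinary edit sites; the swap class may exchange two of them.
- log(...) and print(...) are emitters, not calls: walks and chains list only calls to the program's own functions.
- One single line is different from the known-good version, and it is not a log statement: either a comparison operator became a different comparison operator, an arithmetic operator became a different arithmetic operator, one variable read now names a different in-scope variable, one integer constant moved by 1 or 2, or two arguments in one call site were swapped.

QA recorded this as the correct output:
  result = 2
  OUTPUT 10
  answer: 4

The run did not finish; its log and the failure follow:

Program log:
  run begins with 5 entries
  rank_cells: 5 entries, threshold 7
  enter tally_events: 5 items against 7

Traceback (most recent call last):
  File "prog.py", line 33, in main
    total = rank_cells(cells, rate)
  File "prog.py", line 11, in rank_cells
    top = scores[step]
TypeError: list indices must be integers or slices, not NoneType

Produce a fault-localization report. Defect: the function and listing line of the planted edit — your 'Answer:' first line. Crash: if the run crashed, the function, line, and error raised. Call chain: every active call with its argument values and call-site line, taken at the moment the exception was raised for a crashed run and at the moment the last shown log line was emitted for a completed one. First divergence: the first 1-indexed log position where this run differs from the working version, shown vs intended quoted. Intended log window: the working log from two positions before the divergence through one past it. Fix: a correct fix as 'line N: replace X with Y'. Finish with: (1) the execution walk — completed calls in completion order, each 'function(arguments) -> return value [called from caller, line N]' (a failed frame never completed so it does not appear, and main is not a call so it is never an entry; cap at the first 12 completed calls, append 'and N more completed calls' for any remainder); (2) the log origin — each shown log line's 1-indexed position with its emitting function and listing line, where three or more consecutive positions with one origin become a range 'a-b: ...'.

Answer: the defect is in main at line 31.
Core observation: The log first diverges at position 2: the faulty run prints 'rank_cells: 5 entries, threshold 7' where the working version prints 'rank_cells: 5 entries, threshold 5'.
Crash: rank_cells, line 11, TypeError.
Call chain: main -> rank_cells([11, 4, 8, 12, 5], 7) (called at line 33).
First divergence: at position 2 the run shows 'rank_cells: 5 entries, threshold 7' where the working version logs 'rank_cells: 5 entries, threshold 5'.
Intended log window:
  1: run begins with 5 entries
  2: rank_cells: 5 entries, threshold 5
  3: enter tally_events: 5 items against 5
Execution walk:
  tally_events([11, 4, 8, 12, 5], 7) -> None  [called from rank_cells, line 10]
Log line origins:
  1: logged in main at line 32
  2: logged in rank_cells at line 9
  3: logged in tally_events at line 2
A correct fix: line 31: replace `7` with `5`.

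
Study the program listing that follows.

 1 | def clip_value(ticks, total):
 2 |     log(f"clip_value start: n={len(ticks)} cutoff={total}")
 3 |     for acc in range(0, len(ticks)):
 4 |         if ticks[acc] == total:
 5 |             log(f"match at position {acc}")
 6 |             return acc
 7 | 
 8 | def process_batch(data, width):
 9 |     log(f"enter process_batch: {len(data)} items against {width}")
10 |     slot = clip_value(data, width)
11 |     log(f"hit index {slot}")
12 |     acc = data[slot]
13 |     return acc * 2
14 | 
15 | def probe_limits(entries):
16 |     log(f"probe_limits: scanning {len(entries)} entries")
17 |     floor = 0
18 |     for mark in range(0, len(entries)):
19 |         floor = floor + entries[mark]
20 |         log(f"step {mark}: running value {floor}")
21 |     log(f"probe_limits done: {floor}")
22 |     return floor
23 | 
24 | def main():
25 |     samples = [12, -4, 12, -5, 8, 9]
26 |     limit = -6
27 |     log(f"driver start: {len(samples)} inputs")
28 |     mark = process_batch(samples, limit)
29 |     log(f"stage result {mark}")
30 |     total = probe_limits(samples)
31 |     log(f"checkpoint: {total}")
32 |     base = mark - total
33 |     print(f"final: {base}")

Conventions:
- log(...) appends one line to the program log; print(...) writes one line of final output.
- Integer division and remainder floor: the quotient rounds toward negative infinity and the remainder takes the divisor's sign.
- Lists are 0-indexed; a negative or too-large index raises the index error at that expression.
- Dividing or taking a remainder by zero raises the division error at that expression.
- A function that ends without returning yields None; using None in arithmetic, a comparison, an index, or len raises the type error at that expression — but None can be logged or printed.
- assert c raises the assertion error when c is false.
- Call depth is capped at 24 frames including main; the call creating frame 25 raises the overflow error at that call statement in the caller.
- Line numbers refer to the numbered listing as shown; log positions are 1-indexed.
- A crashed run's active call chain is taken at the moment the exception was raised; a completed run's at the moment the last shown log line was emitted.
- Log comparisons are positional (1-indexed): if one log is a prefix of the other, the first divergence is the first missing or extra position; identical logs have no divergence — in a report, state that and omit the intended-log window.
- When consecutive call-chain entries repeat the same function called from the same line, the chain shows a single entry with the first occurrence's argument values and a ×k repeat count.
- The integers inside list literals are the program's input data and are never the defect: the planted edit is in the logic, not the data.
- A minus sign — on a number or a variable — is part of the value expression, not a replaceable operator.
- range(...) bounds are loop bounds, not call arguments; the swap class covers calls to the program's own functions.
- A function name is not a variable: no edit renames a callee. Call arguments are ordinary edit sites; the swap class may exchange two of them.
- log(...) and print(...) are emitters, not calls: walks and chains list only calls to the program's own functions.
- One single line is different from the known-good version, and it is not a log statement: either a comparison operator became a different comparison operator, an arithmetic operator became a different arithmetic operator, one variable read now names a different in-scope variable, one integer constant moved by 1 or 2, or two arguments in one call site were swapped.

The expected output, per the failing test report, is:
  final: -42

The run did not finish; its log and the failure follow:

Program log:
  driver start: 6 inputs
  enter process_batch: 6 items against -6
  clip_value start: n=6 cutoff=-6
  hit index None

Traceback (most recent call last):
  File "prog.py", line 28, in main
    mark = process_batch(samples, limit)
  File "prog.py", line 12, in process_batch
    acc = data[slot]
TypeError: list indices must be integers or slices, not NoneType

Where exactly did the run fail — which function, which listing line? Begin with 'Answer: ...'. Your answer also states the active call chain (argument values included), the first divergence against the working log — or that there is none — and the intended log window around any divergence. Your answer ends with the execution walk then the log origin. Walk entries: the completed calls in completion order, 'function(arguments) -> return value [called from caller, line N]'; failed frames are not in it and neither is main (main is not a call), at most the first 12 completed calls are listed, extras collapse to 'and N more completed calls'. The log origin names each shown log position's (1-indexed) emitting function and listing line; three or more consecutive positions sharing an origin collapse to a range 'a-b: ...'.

Answer: the error was raised in process_batch, line 12.
Core observation: The log first diverges at position 2: the faulty run prints 'enter process_batch: 6 items against -6' where the working version prints 'enter process_batch: 6 items against -5'.
Call chain: main -> process_batch([12, -4, 12, -5, 8, 9], -6) (called at line 28).
First divergence: position 2; shown 'enter process_batch: 6 items against -6' vs intended 'enter process_batch: 6 items against -5'.
Intended log window:
  1: driver start: 6 inputs
  2: enter process_batch: 6 items against -5
  3: clip_value start: n=6 cutoff=-5
Execution walk:
  clip_value([12, -4, 12, -5, 8, 9], -6) -> None  [called from process_batch, line 10]
Log origins:
  1: logged in main at line 27
  2: logged in process_batch at line 9
  3: logged in clip_value at line 2
  4: logged in process_batch at line 11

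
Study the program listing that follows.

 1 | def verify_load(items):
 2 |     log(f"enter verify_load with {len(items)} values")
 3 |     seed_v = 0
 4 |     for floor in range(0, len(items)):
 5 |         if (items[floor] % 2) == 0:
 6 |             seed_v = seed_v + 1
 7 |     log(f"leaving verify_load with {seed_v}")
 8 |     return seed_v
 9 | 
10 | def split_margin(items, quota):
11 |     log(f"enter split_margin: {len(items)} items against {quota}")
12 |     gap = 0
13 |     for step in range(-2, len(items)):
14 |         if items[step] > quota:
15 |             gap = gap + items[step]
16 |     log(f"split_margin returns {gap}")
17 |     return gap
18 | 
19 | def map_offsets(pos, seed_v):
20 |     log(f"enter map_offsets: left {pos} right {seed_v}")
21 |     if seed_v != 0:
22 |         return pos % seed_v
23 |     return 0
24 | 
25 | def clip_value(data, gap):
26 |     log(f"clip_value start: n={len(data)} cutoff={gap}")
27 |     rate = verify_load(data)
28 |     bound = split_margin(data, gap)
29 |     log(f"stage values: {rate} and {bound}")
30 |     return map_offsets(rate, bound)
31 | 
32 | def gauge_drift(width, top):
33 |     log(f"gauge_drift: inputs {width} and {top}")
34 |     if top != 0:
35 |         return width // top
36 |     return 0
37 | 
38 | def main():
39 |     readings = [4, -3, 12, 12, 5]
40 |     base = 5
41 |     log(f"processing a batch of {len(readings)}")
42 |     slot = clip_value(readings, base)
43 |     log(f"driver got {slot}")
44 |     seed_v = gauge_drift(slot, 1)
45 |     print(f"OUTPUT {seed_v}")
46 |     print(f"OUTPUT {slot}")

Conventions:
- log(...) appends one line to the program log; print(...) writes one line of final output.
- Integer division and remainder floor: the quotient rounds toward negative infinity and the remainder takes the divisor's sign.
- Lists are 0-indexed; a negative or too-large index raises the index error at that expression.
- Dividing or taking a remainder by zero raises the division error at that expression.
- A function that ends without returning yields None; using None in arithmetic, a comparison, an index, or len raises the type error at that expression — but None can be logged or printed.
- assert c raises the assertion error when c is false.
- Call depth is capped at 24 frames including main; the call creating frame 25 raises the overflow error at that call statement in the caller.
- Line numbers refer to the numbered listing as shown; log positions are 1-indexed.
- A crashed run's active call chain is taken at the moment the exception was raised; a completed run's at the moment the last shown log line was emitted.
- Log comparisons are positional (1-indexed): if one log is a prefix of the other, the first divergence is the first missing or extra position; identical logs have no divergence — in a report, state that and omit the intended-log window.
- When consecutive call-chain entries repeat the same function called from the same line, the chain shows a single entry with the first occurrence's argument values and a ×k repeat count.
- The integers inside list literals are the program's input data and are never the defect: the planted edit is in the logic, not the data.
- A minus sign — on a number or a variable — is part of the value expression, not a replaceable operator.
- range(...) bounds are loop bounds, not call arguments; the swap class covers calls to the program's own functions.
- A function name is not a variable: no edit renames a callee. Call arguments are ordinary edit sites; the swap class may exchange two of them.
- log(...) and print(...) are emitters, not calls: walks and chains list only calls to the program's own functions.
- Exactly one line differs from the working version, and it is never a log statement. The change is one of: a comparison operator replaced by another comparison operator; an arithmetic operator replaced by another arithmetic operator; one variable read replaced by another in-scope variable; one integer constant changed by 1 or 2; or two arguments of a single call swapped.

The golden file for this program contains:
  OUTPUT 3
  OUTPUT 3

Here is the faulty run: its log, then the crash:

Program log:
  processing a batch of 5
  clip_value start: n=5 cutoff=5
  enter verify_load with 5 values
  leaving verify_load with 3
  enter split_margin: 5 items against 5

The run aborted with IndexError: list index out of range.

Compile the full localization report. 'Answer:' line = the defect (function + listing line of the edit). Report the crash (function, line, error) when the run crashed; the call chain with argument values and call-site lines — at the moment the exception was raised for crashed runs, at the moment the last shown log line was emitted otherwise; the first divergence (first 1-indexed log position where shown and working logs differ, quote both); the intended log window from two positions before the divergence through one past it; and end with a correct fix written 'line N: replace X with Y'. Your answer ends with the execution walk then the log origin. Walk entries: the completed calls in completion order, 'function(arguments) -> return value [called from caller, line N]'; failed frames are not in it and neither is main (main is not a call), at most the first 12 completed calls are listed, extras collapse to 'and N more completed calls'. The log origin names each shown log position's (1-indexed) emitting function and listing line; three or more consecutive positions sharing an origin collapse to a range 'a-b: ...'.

Answer: the defect is in split_margin at line 13.
Core observation: The shown log is a 5-line prefix of the intended one, whose next entry is 'split_margin returns 24'.
Crash: split_margin, line 14, IndexError.
Call chain: main -> clip_value([4, -3, 12, 12, 5], 5) (called at line 42) -> split_margin([4, -3, 12, 12, 5], 5) (called at line 28).
First divergence: position 6; the shown log stops at 5 lines while the working version next logs 'split_margin returns 24'.
Intended log window:
  4: leaving verify_load with 3
  5: enter split_margin: 5 items against 5
  6: split_margin returns 24
  7: stage values: 3 and 24
Execution walk:
  verify_load([4, -3, 12, 12, 5]) -> 3  [called from clip_value, line 27]
Log origins:
  1 — main, line 41
  2 — clip_value, line 26
  3 — verify_load, line 2
  4 — verify_load, line 7
  5 — split_margin, line 11
A correct fix: line 13: replace `-2` with `0`.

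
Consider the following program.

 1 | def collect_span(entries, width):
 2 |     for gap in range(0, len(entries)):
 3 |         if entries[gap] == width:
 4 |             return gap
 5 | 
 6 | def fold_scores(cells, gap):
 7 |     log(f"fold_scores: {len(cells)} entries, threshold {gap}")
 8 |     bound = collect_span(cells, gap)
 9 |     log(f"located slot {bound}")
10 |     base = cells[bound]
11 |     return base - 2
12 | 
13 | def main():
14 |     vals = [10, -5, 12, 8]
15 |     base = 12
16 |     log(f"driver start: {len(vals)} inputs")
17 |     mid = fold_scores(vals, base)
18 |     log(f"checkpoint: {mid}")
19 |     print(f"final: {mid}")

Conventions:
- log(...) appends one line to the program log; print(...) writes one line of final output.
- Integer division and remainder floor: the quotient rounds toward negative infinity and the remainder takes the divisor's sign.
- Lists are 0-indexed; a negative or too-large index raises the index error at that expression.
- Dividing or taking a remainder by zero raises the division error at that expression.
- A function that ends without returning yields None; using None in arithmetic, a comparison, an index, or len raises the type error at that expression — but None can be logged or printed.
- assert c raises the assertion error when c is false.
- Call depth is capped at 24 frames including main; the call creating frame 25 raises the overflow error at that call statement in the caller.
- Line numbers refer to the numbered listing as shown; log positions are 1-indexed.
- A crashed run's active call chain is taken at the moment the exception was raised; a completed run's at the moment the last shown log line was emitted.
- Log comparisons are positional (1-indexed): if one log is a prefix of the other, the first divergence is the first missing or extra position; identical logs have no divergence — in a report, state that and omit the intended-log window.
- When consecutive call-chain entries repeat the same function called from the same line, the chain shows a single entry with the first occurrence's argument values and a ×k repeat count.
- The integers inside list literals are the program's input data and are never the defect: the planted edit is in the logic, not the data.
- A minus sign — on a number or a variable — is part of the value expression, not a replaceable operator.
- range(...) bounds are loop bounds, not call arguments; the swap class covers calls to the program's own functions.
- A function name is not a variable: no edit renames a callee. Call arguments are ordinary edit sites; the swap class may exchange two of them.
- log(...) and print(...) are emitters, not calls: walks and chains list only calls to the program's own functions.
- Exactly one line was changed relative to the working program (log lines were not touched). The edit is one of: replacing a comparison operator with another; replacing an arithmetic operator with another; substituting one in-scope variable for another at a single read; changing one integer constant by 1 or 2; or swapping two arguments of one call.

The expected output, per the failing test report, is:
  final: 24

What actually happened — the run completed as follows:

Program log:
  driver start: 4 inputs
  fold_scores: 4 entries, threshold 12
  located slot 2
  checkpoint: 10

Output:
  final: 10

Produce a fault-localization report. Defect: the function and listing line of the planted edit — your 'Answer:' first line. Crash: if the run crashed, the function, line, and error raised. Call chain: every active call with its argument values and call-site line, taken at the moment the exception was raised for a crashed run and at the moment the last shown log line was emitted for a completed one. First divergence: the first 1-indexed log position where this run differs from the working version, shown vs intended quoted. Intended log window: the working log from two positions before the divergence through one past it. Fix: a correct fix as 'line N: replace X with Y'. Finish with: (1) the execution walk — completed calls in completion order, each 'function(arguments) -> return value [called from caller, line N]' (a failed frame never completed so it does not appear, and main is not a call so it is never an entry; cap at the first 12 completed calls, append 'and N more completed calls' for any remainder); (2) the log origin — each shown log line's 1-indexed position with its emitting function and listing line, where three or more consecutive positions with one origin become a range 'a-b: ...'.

Answer: the defect is in fold_scores at line 11.
Core observation: Log line 4 is where behavior first shows: 'checkpoint: 10' appears instead of 'checkpoint: 24'.
Call chain: main.
First divergence: position 4; shown 'checkpoint: 10' vs intended 'checkpoint: 24'.
Intended log window:
  2: fold_scores: 4 entries, threshold 12
  3: located slot 2
  4: checkpoint: 24
Execution walk:
  collect_span([10, -5, 12, 8], 12) -> 2  [called from fold_scores, line 8]
  fold_scores([10, -5, 12, 8], 12) -> 10  [called from main, line 17]
Log origin:
  1: from main, line 16
  2: from fold_scores, line 7
  3: from fold_scores, line 9
  4: from main, line 18
A correct fix: line 11: replace `-` with `*`.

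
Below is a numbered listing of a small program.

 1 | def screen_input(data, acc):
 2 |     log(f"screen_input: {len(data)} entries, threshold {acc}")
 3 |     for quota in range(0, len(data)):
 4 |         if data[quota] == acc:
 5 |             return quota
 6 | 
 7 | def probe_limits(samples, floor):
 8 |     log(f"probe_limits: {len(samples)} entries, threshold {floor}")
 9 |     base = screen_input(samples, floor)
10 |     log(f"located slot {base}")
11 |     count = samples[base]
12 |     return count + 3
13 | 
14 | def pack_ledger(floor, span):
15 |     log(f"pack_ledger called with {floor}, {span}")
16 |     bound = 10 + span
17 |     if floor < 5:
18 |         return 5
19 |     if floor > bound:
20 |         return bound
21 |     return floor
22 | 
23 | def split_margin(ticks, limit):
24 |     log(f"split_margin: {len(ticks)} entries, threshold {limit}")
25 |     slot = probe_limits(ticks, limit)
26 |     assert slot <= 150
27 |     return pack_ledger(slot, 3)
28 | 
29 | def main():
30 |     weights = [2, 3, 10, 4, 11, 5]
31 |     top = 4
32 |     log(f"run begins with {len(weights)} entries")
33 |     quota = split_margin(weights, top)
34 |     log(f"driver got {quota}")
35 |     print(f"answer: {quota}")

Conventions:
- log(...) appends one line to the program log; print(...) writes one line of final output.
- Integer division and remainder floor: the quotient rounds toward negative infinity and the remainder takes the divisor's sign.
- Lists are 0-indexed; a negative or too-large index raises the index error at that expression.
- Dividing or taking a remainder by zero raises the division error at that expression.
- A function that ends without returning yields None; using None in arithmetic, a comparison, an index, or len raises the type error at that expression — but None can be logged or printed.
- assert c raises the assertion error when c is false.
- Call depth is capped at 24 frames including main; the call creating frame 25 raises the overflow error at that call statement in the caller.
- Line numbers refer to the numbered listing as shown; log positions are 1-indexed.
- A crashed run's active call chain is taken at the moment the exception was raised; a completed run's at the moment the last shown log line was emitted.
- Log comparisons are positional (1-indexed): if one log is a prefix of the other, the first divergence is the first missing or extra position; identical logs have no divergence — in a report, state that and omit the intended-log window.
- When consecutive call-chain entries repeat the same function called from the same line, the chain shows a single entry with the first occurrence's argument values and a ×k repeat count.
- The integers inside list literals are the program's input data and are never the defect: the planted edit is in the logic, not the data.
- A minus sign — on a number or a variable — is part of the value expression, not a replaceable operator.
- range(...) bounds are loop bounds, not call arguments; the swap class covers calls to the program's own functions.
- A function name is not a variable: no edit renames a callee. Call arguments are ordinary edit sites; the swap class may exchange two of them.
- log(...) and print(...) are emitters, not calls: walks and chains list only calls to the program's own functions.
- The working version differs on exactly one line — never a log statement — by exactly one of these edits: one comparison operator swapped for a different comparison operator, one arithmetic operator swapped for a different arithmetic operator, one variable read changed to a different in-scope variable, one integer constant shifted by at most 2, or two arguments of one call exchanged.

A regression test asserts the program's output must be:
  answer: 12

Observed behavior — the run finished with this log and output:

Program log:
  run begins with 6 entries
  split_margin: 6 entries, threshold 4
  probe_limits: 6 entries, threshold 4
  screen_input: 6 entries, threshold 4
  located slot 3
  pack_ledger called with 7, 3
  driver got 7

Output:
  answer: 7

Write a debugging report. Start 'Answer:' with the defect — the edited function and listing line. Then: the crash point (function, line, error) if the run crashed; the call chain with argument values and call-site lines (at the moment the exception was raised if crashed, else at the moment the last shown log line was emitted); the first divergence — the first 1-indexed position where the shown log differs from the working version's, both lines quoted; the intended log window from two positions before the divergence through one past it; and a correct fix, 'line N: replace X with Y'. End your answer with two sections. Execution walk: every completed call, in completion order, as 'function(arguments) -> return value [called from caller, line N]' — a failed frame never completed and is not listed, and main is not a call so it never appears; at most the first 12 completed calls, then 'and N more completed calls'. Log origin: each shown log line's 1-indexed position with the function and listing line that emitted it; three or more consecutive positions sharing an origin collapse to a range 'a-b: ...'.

Answer: the defect is in probe_limits at line 12.
Key observation: Position 6 is the first bad log line: 'pack_ledger called with 7, 3' should read 'pack_ledger called with 12, 3'.
Call chain: main.
First divergence: position 6 — shown 'pack_ledger called with 7, 3', intended 'pack_ledger called with 12, 3'.
Intended log window:
  4: screen_input: 6 entries, threshold 4
  5: located slot 3
  6: pack_ledger called with 12, 3
  7: driver got 12
Execution walk:
  screen_input([2, 3, 10, 4, 11, 5], 4) -> 3  [called from probe_limits, line 9]
  probe_limits([2, 3, 10, 4, 11, 5], 4) -> 7  [called from split_margin, line 25]
  pack_ledger(7, 3) -> 7  [called from split_margin, line 27]
  split_margin([2, 3, 10, 4, 11, 5], 4) -> 7  [called from main, line 33]
Origin of each log line:
  1: from main, line 32
  2: from split_margin, line 24
  3: from probe_limits, line 8
  4: from screen_input, line 2
  5: from probe_limits, line 10
  6: from pack_ledger, line 15
  7: from main, line 34
A correct fix: line 12: replace `+` with `*`.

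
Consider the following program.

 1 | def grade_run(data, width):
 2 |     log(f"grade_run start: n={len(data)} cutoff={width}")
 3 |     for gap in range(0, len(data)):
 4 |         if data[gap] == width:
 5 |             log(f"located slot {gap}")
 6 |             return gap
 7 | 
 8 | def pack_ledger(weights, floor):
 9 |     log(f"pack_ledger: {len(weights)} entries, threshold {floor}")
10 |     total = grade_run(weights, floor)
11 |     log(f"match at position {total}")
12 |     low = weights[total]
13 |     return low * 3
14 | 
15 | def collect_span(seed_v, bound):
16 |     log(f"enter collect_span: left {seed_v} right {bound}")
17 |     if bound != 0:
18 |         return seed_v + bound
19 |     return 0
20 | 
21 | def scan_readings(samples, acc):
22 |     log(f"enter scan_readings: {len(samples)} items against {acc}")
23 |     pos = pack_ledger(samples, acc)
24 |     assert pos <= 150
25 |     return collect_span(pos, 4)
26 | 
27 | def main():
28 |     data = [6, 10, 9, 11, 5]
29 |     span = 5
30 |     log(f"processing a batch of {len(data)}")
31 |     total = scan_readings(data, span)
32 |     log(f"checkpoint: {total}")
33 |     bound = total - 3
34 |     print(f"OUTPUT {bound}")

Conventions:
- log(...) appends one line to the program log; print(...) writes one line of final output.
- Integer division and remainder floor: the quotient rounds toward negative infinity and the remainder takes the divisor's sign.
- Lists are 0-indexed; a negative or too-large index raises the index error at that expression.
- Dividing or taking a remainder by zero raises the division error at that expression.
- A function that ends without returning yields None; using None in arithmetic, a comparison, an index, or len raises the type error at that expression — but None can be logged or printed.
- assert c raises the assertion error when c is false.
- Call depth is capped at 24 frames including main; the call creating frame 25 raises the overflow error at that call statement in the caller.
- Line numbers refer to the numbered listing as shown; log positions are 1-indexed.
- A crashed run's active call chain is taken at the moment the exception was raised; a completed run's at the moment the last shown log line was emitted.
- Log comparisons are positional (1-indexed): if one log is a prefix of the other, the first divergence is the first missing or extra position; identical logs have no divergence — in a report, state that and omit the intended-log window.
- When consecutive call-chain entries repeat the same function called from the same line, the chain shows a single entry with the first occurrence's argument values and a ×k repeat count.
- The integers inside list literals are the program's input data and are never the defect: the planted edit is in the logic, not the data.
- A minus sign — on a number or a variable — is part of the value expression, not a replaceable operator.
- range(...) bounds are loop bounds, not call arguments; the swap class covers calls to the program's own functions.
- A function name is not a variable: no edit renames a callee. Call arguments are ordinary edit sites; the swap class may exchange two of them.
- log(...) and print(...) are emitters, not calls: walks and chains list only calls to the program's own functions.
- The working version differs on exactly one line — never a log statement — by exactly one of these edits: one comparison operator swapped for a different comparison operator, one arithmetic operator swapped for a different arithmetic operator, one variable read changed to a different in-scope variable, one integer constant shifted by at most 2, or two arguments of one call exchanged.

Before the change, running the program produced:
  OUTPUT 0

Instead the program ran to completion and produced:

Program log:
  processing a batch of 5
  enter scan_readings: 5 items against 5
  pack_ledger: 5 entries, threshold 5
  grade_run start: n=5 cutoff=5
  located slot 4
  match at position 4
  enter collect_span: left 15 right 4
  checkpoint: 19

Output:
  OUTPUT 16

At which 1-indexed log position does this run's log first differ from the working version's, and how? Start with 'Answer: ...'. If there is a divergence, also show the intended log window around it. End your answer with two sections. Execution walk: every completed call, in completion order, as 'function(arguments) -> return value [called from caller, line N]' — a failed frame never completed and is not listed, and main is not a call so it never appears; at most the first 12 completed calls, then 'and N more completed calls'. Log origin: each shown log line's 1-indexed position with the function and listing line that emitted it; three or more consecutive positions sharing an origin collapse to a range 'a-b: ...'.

Answer: at position 8 the run shows 'checkpoint: 19' where the working version logs 'checkpoint: 3'.
Intended log window:
  6: match at position 4
  7: enter collect_span: left 15 right 4
  8: checkpoint: 3
Execution walk:
  grade_run([6, 10, 9, 11, 5], 5) -> 4  [called from pack_ledger, line 10]
  pack_ledger([6, 10, 9, 11, 5], 5) -> 15  [called from scan_readings, line 23]
  collect_span(15, 4) -> 19  [called from scan_readings, line 25]
  scan_readings([6, 10, 9, 11, 5], 5) -> 19  [called from main, line 31]
Log origins:
  1 — main, line 30
  2 — scan_readings, line 22
  3 — pack_ledger, line 9
  4 — grade_run, line 2
  5 — grade_run, line 5
  6 — pack_ledger, line 11
  7 — collect_span, line 16
  8 — main, line 32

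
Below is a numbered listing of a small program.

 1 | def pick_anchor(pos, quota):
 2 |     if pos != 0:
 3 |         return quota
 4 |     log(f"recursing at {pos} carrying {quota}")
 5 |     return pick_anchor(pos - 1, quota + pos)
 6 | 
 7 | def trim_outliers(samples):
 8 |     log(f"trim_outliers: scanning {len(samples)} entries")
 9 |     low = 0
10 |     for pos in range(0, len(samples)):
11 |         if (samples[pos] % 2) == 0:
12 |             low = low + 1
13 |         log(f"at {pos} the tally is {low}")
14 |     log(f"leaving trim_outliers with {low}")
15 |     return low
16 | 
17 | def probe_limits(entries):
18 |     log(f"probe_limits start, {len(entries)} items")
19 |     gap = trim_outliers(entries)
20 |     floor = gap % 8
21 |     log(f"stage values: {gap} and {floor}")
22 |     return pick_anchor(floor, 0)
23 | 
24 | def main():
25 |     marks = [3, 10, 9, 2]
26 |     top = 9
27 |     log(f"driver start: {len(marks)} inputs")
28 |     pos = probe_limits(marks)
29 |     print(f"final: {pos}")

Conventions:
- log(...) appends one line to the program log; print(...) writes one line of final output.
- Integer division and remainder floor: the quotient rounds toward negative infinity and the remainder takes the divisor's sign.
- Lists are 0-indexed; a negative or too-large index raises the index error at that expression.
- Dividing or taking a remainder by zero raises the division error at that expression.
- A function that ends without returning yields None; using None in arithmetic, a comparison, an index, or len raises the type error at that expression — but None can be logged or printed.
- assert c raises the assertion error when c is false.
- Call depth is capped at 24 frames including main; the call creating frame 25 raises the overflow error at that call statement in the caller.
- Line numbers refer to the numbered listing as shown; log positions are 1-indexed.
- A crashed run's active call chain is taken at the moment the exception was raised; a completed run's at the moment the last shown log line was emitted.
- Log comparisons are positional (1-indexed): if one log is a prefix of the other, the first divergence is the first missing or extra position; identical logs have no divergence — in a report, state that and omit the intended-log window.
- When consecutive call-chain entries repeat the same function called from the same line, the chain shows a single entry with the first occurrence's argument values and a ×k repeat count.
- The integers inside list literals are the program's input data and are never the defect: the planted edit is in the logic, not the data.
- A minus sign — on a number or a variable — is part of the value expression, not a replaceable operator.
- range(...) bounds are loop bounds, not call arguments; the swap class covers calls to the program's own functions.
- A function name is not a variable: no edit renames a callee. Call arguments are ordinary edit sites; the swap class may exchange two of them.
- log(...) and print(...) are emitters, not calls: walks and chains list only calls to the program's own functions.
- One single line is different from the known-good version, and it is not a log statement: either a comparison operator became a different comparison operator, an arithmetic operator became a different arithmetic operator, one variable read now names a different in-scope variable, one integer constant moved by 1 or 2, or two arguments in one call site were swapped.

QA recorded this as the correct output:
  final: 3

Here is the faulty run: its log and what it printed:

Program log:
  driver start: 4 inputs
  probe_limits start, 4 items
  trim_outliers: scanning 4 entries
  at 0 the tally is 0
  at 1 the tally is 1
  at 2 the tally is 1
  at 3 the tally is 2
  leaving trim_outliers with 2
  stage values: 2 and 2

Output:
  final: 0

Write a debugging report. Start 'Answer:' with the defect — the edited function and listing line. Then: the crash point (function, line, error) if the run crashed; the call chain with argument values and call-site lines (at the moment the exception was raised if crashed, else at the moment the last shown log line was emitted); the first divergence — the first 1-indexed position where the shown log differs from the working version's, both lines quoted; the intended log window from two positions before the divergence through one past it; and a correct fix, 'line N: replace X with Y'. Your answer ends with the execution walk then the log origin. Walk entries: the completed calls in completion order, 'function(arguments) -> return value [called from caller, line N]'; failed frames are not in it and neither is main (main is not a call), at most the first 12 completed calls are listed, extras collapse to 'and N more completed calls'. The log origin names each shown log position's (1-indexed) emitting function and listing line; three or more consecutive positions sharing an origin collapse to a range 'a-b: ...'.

Answer: the defect is in pick_anchor at line 2.
Core observation: After 9 matching log lines the faulty run goes silent, while the working version continues with 'recursing at 2 carrying 0'.
Call chain: main -> probe_limits([3, 10, 9, 2]) (called at line 28).
First divergence: position 10 — after 9 matching lines the faulty run goes silent; intended next line 'recursing at 2 carrying 0'.
Intended log window:
  8: leaving trim_outliers with 2
  9: stage values: 2 and 2
  10: recursing at 2 carrying 0
  11: recursing at 1 carrying 2
Execution walk:
  trim_outliers([3, 10, 9, 2]) -> 2  [called from probe_limits, line 19]
  pick_anchor(2, 0) -> 0  [called from probe_limits, line 22]
  probe_limits([3, 10, 9, 2]) -> 0  [called from main, line 28]
Origin of each log line:
  1: emitted by main (line 27)
  2: emitted by probe_limits (line 18)
  3: emitted by trim_outliers (line 8)
  4-7: emitted by trim_outliers (line 13)
  8: emitted by trim_outliers (line 14)
  9: emitted by probe_limits (line 21)
A correct fix: line 2: replace `!=` with `<=`.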